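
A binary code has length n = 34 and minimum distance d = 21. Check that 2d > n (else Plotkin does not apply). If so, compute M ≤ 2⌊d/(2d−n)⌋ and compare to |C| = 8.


Plotkin bound M ≤ 4; given |C| = 8 > bound (violated).

Check applicability: 2d = 42, n = 34.
2d − n = 8 > 0, so Plotkin applies.
Compute d/(2d−n) = 21/8 ≈ 2.6250.
⌊d/(2d−n)⌋ = 2.
Plotkin bound: M ≤ 2·2 = 4.
Given |C| = 8, check: VIOLATED.
This |C| is above the Plotkin bound, so no binary code with n = 34, d = 21 and 8 codewords exists.


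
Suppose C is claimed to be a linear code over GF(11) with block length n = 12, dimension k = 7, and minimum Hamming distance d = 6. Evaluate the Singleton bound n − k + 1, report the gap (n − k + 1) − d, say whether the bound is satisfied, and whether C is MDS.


Singleton RHS = n − k + 1 = 6, slack = 0, bound satisfied, MDS.

Singleton bound: d ≤ n − k + 1.
Here n = 12, k = 7, so n − k + 1 = 6.
Given d = 6, check d ≤ 6: YES.
Slack = (n − k + 1) − d = 0.
The code is MDS (slack = 0).
Description: the claimed parameters are [12, 7, 6]_11; such a code would be MDS (meets Singleton bound).


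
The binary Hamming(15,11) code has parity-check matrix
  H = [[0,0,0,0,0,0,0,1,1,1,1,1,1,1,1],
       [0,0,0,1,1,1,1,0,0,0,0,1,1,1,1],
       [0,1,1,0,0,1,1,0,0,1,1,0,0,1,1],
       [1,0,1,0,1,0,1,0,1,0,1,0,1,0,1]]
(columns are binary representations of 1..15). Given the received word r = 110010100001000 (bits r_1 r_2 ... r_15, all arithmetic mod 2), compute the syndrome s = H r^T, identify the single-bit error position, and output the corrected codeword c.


s = (1, 1, 0, 1)^T, error position = 13, corrected codeword c = 110010100001100

Compute s = H r^T mod 2 one row at a time:
  s_1 = 0 + 0 + 0 + 0 + 1 + 0 + 0 + 0 = 1 ≡ 1 (mod 2).
  s_2 = 0 + 1 + 0 + 1 + 1 + 0 + 0 + 0 = 3 ≡ 1 (mod 2).
  s_3 = 1 + 0 + 0 + 1 + 0 + 0 + 0 + 0 = 2 ≡ 0 (mod 2).
  s_4 = 1 + 0 + 1 + 1 + 0 + 0 + 0 + 0 = 3 ≡ 1 (mod 2).
s = (1, 1, 0, 1)^T — this equals column 13 of H (binary 1101), so error is at position 13.
Correct: flip bit 13 of r = 110010100001000 to get c = 110010100001100.


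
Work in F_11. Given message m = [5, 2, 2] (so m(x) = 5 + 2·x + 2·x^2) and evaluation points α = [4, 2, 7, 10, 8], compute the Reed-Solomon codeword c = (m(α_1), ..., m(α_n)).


c = [1, 6, 7, 5, 6]

Message polynomial: m(x) = 5 + 2·x + 2·x^2 (mod 11).
For each evaluation point α_i, compute m(α_i) mod 11:
  α_1 = 4: Horner steps 2 → 10 → 1, so m(4) = 1.
  α_2 = 2: Horner steps 2 → 6 → 6, so m(2) = 6.
  α_3 = 7: Horner steps 2 → 5 → 7, so m(7) = 7.
  α_4 = 10: Horner steps 2 → 0 → 5, so m(10) = 5.
  α_5 = 8: Horner steps 2 → 7 → 6, so m(8) = 6.
Codeword c = [1, 6, 7, 5, 6] ∈ F_11^5.


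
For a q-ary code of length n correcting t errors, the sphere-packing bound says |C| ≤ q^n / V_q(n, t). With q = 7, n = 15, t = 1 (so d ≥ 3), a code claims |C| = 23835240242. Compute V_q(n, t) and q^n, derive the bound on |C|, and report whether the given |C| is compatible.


V_q(n, t) = 91, q^n = 4747561509943, Hamming bound = 52171005603, |C| = 23835240242 ≤ bound (satisfied).

Step 1: Compute V_q(n, t) = Σ_{j=0}^1 C(n, j) (q−1)^j.
  j = 0: C(15,0)·(6)^0 = 1·1 = 1.
  j = 1: C(15,1)·(6)^1 = 15·6 = 90.
  V_q(n, t) = 1 + 90 = 91.
Step 2: q^n = 7^15 = 4747561509943.
Step 3: Hamming bound ⌊q^n / V_q(n,t)⌋ = ⌊4747561509943/91⌋ = 52171005603.
Step 4: Compare |C| = 23835240242 to 52171005603: satisfied.
The claimed |C| lies below the Hamming bound.


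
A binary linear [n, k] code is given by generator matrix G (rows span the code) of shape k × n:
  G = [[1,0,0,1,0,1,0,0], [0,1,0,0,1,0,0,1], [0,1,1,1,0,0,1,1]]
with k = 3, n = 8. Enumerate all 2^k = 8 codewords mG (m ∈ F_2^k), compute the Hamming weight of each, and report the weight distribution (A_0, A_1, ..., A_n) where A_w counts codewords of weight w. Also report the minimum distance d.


Weight distribution: A_0 = 1, A_3 = 2, A_4 = 1, A_5 = 2, A_6 = 2. Minimum distance d = 3.

Enumerate all 2^3 = 8 messages m ∈ F_2^3.
For each, compute codeword c = mG in F_2^8, then tally its weight.
  m = 000 → c = 00000000, weight = 0.
  m = 100 → c = 10010100, weight = 3.
  m = 010 → c = 01001001, weight = 3.
  m = 110 → c = 11011101, weight = 6.
  m = 001 → c = 01110011, weight = 5.
  m = 101 → c = 11100111, weight = 6.
  m = 011 → c = 00111010, weight = 4.
  m = 111 → c = 10101110, weight = 5.
Tally weights:
  weight 0: 1 codewords.
  weight 3: 2 codewords.
  weight 4: 1 codewords.
  weight 5: 2 codewords.
  weight 6: 2 codewords.
Minimum distance d = smallest w > 0 with A_w > 0 = 3.
Sanity: Σ A_w = 8 = 2^3 = 8 ✓.


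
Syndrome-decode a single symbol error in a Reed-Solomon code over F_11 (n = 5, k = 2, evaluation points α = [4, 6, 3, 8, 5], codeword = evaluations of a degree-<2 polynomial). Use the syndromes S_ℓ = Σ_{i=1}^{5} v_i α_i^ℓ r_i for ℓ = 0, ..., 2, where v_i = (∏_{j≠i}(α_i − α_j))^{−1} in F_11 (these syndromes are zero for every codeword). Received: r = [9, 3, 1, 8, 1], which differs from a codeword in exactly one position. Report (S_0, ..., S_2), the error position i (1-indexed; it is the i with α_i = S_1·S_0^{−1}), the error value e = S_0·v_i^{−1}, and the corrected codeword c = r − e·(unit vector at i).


S = (1, 5, 3), error at position 5, error magnitude e = 6, c = [9, 3, 1, 8, 6].

Step 1: column multipliers v_i = (∏_{j≠i}(α_i − α_j))^{−1} mod 11.
  i = 1 (α = 4): (4−6)(4−3)(4−8)(4−5) = (−2)·1·(−4)·(−1) = −8 ≡ 3, so v_1 = 3^{−1} = 4 (mod 11).
  i = 2 (α = 6): (6−4)(6−3)(6−8)(6−5) = 2·3·(−2)·1 = −12 ≡ 10, so v_2 = 10^{−1} = 10 (mod 11).
  i = 3 (α = 3): (3−4)(3−6)(3−8)(3−5) = (−1)·(−3)·(−5)·(−2) = 30 ≡ 8, so v_3 = 8^{−1} = 7 (mod 11).
  i = 4 (α = 8): (8−4)(8−6)(8−3)(8−5) = 4·2·5·3 = 120 ≡ 10, so v_4 = 10^{−1} = 10 (mod 11).
  i = 5 (α = 5): (5−4)(5−6)(5−3)(5−8) = 1·(−1)·2·(−3) = 6 ≡ 6, so v_5 = 6^{−1} = 2 (mod 11).
  v = [4, 10, 7, 10, 2].
Step 2: syndromes of r = [9, 3, 1, 8, 1] (all sums mod 11).
  S_0 = Σ v_i r_i = 4·9 + 10·3 + 7·1 + 10·8 + 2·1 = 155 ≡ 1.
  S_1 = Σ v_i α_i r_i = 4·4·9 + 10·6·3 + 7·3·1 + 10·8·8 + 2·5·1 = 995 ≡ 5.
  α_i^2 mod 11 = [5, 3, 9, 9, 3].
  S_2 = Σ v_i α_i^2 r_i = 4·5·9 + 10·3·3 + 7·9·1 + 10·9·8 + 2·3·1 = 1059 ≡ 3.
  S = (1, 5, 3) ≠ 0, so r is not a codeword (an error is present).
Step 3: locate the error. For a single error e at position i, S_ℓ = v_i·e·α_i^ℓ, so α_err = S_1/S_0.
  S_0^{−1} = 1^{−1} = 1 (mod 11), so α_err = 5·1 = 5 ≡ 5 = α_5. Error position i = 5.
  Consistency check: S_2/S_1 = 3·9 = 27 ≡ 5 = α_err ✓ (single-error assumption holds).
Step 4: error magnitude e = S_0/v_5 = S_0·∏_{j≠5}(α_5 − α_j) = 1·6 = 6 ≡ 6 (mod 11).
Step 5: correct position 5: c_5 = r_5 − e = 1 − 6 ≡ 6 (mod 11). Hence c = [9, 3, 1, 8, 6].
  Check: interpolating c through the α_i gives m(x) = 10 + 8·x (degree < 2) with m(α_i) = c_i for every i, so c is indeed a codeword.


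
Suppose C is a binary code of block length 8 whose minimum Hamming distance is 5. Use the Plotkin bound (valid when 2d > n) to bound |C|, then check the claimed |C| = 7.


Plotkin bound M ≤ 4; given |C| = 7 > bound (violated).

Check applicability: 2d = 10, n = 8.
2d − n = 2 > 0, so Plotkin applies.
Compute d/(2d−n) = 5/2 ≈ 2.5000.
⌊d/(2d−n)⌋ = 2.
Plotkin bound: M ≤ 2·2 = 4.
Given |C| = 7, check: VIOLATED.
This |C| is above the Plotkin bound, so no binary code with n = 8, d = 5 and 7 codewords exists.


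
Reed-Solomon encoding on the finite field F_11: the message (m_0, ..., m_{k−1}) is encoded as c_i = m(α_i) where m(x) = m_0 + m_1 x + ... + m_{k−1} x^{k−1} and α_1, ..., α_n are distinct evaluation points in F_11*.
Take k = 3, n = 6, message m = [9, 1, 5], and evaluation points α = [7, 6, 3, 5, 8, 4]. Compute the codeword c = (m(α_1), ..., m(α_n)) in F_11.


c = [8, 8, 2, 7, 7, 5]

Message polynomial: m(x) = 9 + 1·x + 5·x^2 (mod 11).
For each evaluation point α_i, compute m(α_i) mod 11:
  α_1 = 7: Horner steps 5 → 3 → 8, so m(7) = 8.
  α_2 = 6: Horner steps 5 → 9 → 8, so m(6) = 8.
  α_3 = 3: Horner steps 5 → 5 → 2, so m(3) = 2.
  α_4 = 5: Horner steps 5 → 4 → 7, so m(5) = 7.
  α_5 = 8: Horner steps 5 → 8 → 7, so m(8) = 7.
  α_6 = 4: Horner steps 5 → 10 → 5, so m(4) = 5.
Codeword c = [8, 8, 2, 7, 7, 5] ∈ F_11^6.


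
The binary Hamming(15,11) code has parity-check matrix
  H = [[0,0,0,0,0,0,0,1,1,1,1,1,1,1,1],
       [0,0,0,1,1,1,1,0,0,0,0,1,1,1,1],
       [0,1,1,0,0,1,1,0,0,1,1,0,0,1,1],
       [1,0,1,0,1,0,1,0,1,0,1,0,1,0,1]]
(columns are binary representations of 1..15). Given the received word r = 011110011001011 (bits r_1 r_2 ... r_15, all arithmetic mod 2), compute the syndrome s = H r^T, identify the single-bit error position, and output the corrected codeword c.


s = (1, 1, 0, 0)^T, error position = 12, corrected codeword c = 011110011000011

Compute s = H r^T mod 2 one row at a time:
  s_1 = 1 + 1 + 0 + 0 + 1 + 0 + 1 + 1 = 5 ≡ 1 (mod 2).
  s_2 = 1 + 1 + 0 + 0 + 1 + 0 + 1 + 1 = 5 ≡ 1 (mod 2).
  s_3 = 1 + 1 + 0 + 0 + 0 + 0 + 1 + 1 = 4 ≡ 0 (mod 2).
  s_4 = 0 + 1 + 1 + 0 + 1 + 0 + 0 + 1 = 4 ≡ 0 (mod 2).
s = (1, 1, 0, 0)^T — this equals column 12 of H (binary 1100), so error is at position 12.
Correct: flip bit 12 of r = 011110011001011 to get c = 011110011000011.


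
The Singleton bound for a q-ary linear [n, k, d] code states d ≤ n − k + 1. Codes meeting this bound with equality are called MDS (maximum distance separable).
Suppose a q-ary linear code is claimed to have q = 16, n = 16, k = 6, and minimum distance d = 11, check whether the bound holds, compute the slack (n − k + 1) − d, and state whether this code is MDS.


Singleton RHS = n − k + 1 = 11, slack = 0, bound satisfied, MDS.

Singleton bound: d ≤ n − k + 1.
Here n = 16, k = 6, so n − k + 1 = 11.
Given d = 11, check d ≤ 11: YES.
Slack = (n − k + 1) − d = 0.
The code is MDS (slack = 0).
Description: the claimed parameters are [16, 6, 11]_16; such a code would be MDS (meets Singleton bound).


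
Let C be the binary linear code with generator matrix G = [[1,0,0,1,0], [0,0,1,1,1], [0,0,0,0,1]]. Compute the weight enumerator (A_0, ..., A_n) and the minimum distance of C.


Weight distribution: A_0 = 1, A_1 = 1, A_2 = 3, A_3 = 3. Minimum distance d = 1.

Enumerate all 2^3 = 8 messages m ∈ F_2^3.
For each, compute codeword c = mG in F_2^5, then tally its weight.
  m = 000 → c = 00000, weight = 0.
  m = 100 → c = 10010, weight = 2.
  m = 010 → c = 00111, weight = 3.
  m = 110 → c = 10101, weight = 3.
  m = 001 → c = 00001, weight = 1.
  m = 101 → c = 10011, weight = 3.
  m = 011 → c = 00110, weight = 2.
  m = 111 → c = 10100, weight = 2.
Tally weights:
  weight 0: 1 codewords.
  weight 1: 1 codewords.
  weight 2: 3 codewords.
  weight 3: 3 codewords.
Minimum distance d = smallest w > 0 with A_w > 0 = 1.
Sanity: Σ A_w = 8 = 2^3 = 8 ✓.


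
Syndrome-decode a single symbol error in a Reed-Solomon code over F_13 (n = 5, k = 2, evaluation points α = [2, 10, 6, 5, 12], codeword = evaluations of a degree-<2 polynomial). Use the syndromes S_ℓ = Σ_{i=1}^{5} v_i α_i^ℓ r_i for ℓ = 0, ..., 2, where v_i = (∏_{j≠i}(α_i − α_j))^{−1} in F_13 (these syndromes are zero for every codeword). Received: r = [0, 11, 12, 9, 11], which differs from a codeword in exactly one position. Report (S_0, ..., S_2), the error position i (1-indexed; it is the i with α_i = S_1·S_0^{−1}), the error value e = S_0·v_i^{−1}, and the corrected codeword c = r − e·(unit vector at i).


S = (9, 4, 9), error at position 5, error magnitude e = 7, c = [0, 11, 12, 9, 4].

Step 1: column multipliers v_i = (∏_{j≠i}(α_i − α_j))^{−1} mod 13.
  i = 1 (α = 2): (2−10)(2−6)(2−5)(2−12) = (−8)·(−4)·(−3)·(−10) = 960 ≡ 11, so v_1 = 11^{−1} = 6 (mod 13).
  i = 2 (α = 10): (10−2)(10−6)(10−5)(10−12) = 8·4·5·(−2) = −320 ≡ 5, so v_2 = 5^{−1} = 8 (mod 13).
  i = 3 (α = 6): (6−2)(6−10)(6−5)(6−12) = 4·(−4)·1·(−6) = 96 ≡ 5, so v_3 = 5^{−1} = 8 (mod 13).
  i = 4 (α = 5): (5−2)(5−10)(5−6)(5−12) = 3·(−5)·(−1)·(−7) = −105 ≡ 12, so v_4 = 12^{−1} = 12 (mod 13).
  i = 5 (α = 12): (12−2)(12−10)(12−6)(12−5) = 10·2·6·7 = 840 ≡ 8, so v_5 = 8^{−1} = 5 (mod 13).
  v = [6, 8, 8, 12, 5].
Step 2: syndromes of r = [0, 11, 12, 9, 11] (all sums mod 13).
  S_0 = Σ v_i r_i = 6·0 + 8·11 + 8·12 + 12·9 + 5·11 = 347 ≡ 9.
  S_1 = Σ v_i α_i r_i = 6·2·0 + 8·10·11 + 8·6·12 + 12·5·9 + 5·12·11 = 2656 ≡ 4.
  α_i^2 mod 13 = [4, 9, 10, 12, 1].
  S_2 = Σ v_i α_i^2 r_i = 6·4·0 + 8·9·11 + 8·10·12 + 12·12·9 + 5·1·11 = 3103 ≡ 9.
  S = (9, 4, 9) ≠ 0, so r is not a codeword (an error is present).
Step 3: locate the error. For a single error e at position i, S_ℓ = v_i·e·α_i^ℓ, so α_err = S_1/S_0.
  S_0^{−1} = 9^{−1} = 3 (mod 13), so α_err = 4·3 = 12 ≡ 12 = α_5. Error position i = 5.
  Consistency check: S_2/S_1 = 9·10 = 90 ≡ 12 = α_err ✓ (single-error assumption holds).
Step 4: error magnitude e = S_0/v_5 = S_0·∏_{j≠5}(α_5 − α_j) = 9·8 = 72 ≡ 7 (mod 13).
Step 5: correct position 5: c_5 = r_5 − e = 11 − 7 ≡ 4 (mod 13). Hence c = [0, 11, 12, 9, 4].
  Check: interpolating c through the α_i gives m(x) = 7 + 3·x (degree < 2) with m(α_i) = c_i for every i, so c is indeed a codeword.


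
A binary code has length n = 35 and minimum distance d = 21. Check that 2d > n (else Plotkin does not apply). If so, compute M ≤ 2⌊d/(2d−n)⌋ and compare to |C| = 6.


Plotkin bound M ≤ 6; given |C| = 6 ≤ bound (satisfied).

Check applicability: 2d = 42, n = 35.
2d − n = 7 > 0, so Plotkin applies.
Compute d/(2d−n) = 21/7 ≈ 3.0000.
⌊d/(2d−n)⌋ = 3.
Plotkin bound: M ≤ 2·3 = 6.
Given |C| = 6, check: satisfied.
This |C| is at the Plotkin bound.


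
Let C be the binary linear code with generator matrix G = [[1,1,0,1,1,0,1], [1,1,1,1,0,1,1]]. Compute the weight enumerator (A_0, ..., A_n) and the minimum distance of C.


Weight distribution: A_0 = 1, A_3 = 1, A_5 = 1, A_6 = 1. Minimum distance d = 3.

Enumerate all 2^2 = 4 messages m ∈ F_2^2.
For each, compute codeword c = mG in F_2^7, then tally its weight.
  m = 00 → c = 0000000, weight = 0.
  m = 10 → c = 1101101, weight = 5.
  m = 01 → c = 1111011, weight = 6.
  m = 11 → c = 0010110, weight = 3.
Tally weights:
  weight 0: 1 codewords.
  weight 3: 1 codewords.
  weight 5: 1 codewords.
  weight 6: 1 codewords.
Minimum distance d = smallest w > 0 with A_w > 0 = 3.
Sanity: Σ A_w = 4 = 2^2 = 4 ✓.


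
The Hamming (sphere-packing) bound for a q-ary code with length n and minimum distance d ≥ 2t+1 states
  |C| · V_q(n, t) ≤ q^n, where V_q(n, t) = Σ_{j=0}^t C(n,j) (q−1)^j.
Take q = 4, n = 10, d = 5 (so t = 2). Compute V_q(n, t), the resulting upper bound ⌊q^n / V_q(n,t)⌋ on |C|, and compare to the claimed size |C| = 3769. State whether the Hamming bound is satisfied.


V_q(n, t) = 436, q^n = 1048576, Hamming bound = 2404, |C| = 3769 > bound (violated).

Step 1: Compute V_q(n, t) = Σ_{j=0}^2 C(n, j) (q−1)^j.
  j = 0: C(10,0)·(3)^0 = 1·1 = 1.
  j = 1: C(10,1)·(3)^1 = 10·3 = 30.
  j = 2: C(10,2)·(3)^2 = 45·9 = 405.
  V_q(n, t) = 1 + 30 + 405 = 436.
Step 2: q^n = 4^10 = 1048576.
Step 3: Hamming bound ⌊q^n / V_q(n,t)⌋ = ⌊1048576/436⌋ = 2404.
Step 4: Compare |C| = 3769 to 2404: violated.
The claimed |C| lies above the Hamming bound, so no 4-ary code of length 10 with d ≥ 5 can have 3769 codewords.


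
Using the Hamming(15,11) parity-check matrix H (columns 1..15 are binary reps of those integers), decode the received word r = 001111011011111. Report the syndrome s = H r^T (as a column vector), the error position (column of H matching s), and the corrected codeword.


s = (1, 1, 1, 0)^T, error position = 14, corrected codeword c = 001111011011101

Compute s = H r^T mod 2 one row at a time:
  s_1 = 1 + 1 + 0 + 1 + 1 + 1 + 1 + 1 = 7 ≡ 1 (mod 2).
  s_2 = 1 + 1 + 1 + 0 + 1 + 1 + 1 + 1 = 7 ≡ 1 (mod 2).
  s_3 = 0 + 1 + 1 + 0 + 0 + 1 + 1 + 1 = 5 ≡ 1 (mod 2).
  s_4 = 0 + 1 + 1 + 0 + 1 + 1 + 1 + 1 = 6 ≡ 0 (mod 2).
s = (1, 1, 1, 0)^T — this equals column 14 of H (binary 1110), so error is at position 14.
Correct: flip bit 14 of r = 001111011011111 to get c = 001111011011101.


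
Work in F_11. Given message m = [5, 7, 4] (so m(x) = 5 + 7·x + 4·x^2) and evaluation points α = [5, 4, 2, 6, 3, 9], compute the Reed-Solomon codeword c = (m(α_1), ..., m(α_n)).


c = [8, 9, 2, 4, 7, 7]

Message polynomial: m(x) = 5 + 7·x + 4·x^2 (mod 11).
For each evaluation point α_i, compute m(α_i) mod 11:
  α_1 = 5: Horner steps 4 → 5 → 8, so m(5) = 8.
  α_2 = 4: Horner steps 4 → 1 → 9, so m(4) = 9.
  α_3 = 2: Horner steps 4 → 4 → 2, so m(2) = 2.
  α_4 = 6: Horner steps 4 → 9 → 4, so m(6) = 4.
  α_5 = 3: Horner steps 4 → 8 → 7, so m(3) = 7.
  α_6 = 9: Horner steps 4 → 10 → 7, so m(9) = 7.
Codeword c = [8, 9, 2, 4, 7, 7] ∈ F_11^6.


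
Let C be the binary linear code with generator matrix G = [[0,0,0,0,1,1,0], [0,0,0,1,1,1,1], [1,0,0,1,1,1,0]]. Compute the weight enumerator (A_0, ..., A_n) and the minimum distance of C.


Weight distribution: A_0 = 1, A_2 = 4, A_4 = 3. Minimum distance d = 2.

Enumerate all 2^3 = 8 messages m ∈ F_2^3.
For each, compute codeword c = mG in F_2^7, then tally its weight.
  m = 000 → c = 0000000, weight = 0.
  m = 100 → c = 0000110, weight = 2.
  m = 010 → c = 0001111, weight = 4.
  m = 110 → c = 0001001, weight = 2.
  m = 001 → c = 1001110, weight = 4.
  m = 101 → c = 1001000, weight = 2.
  m = 011 → c = 1000001, weight = 2.
  m = 111 → c = 1000111, weight = 4.
Tally weights:
  weight 0: 1 codewords.
  weight 2: 4 codewords.
  weight 4: 3 codewords.
Minimum distance d = smallest w > 0 with A_w > 0 = 2.
Sanity: Σ A_w = 8 = 2^3 = 8 ✓.


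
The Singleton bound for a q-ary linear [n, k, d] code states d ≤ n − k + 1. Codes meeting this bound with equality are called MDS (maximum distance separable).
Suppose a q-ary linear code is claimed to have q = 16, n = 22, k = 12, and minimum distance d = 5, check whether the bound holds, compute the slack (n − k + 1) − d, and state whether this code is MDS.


Singleton RHS = n − k + 1 = 11, slack = 6, bound satisfied, not MDS.

Singleton bound: d ≤ n − k + 1.
Here n = 22, k = 12, so n − k + 1 = 11.
Given d = 5, check d ≤ 11: YES.
Slack = (n − k + 1) − d = 6.
The code is NOT MDS (slack = 6 > 0).
Description: the claimed parameters are [22, 12, 5]_16; such a code would be non-MDS.


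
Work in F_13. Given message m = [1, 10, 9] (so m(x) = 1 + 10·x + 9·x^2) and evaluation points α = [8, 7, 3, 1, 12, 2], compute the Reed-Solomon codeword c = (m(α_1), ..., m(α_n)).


c = [7, 5, 8, 7, 0, 5]

Message polynomial: m(x) = 1 + 10·x + 9·x^2 (mod 13).
For each evaluation point α_i, compute m(α_i) mod 13:
  α_1 = 8: Horner steps 9 → 4 → 7, so m(8) = 7.
  α_2 = 7: Horner steps 9 → 8 → 5, so m(7) = 5.
  α_3 = 3: Horner steps 9 → 11 → 8, so m(3) = 8.
  α_4 = 1: Horner steps 9 → 6 → 7, so m(1) = 7.
  α_5 = 12: Horner steps 9 → 1 → 0, so m(12) = 0.
  α_6 = 2: Horner steps 9 → 2 → 5, so m(2) = 5.
Codeword c = [7, 5, 8, 7, 0, 5] ∈ F_13^6.


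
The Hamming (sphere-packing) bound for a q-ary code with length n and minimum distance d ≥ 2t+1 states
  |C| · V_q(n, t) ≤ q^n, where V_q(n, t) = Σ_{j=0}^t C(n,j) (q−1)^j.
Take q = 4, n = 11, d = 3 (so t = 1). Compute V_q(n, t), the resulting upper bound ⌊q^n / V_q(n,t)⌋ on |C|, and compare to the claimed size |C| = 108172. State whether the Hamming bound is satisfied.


V_q(n, t) = 34, q^n = 4194304, Hamming bound = 123361, |C| = 108172 ≤ bound (satisfied).

Step 1: Compute V_q(n, t) = Σ_{j=0}^1 C(n, j) (q−1)^j.
  j = 0: C(11,0)·(3)^0 = 1·1 = 1.
  j = 1: C(11,1)·(3)^1 = 11·3 = 33.
  V_q(n, t) = 1 + 33 = 34.
Step 2: q^n = 4^11 = 4194304.
Step 3: Hamming bound ⌊q^n / V_q(n,t)⌋ = ⌊4194304/34⌋ = 123361.
Step 4: Compare |C| = 108172 to 123361: satisfied.
The claimed |C| lies below the Hamming bound.


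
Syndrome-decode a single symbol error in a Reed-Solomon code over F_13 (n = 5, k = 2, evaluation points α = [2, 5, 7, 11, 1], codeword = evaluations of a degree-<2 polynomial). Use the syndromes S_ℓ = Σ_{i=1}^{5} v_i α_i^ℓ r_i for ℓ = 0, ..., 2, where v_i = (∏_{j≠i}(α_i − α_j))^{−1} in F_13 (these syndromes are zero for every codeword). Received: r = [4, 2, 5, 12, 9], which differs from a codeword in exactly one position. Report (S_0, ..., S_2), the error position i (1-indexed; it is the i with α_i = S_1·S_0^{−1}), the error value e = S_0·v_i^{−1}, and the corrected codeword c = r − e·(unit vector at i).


S = (7, 12, 2), error at position 4, error magnitude e = 1, c = [4, 2, 5, 11, 9].

Step 1: column multipliers v_i = (∏_{j≠i}(α_i − α_j))^{−1} mod 13.
  i = 1 (α = 2): (2−5)(2−7)(2−11)(2−1) = (−3)·(−5)·(−9)·1 = −135 ≡ 8, so v_1 = 8^{−1} = 5 (mod 13).
  i = 2 (α = 5): (5−2)(5−7)(5−11)(5−1) = 3·(−2)·(−6)·4 = 144 ≡ 1, so v_2 = 1^{−1} = 1 (mod 13).
  i = 3 (α = 7): (7−2)(7−5)(7−11)(7−1) = 5·2·(−4)·6 = −240 ≡ 7, so v_3 = 7^{−1} = 2 (mod 13).
  i = 4 (α = 11): (11−2)(11−5)(11−7)(11−1) = 9·6·4·10 = 2160 ≡ 2, so v_4 = 2^{−1} = 7 (mod 13).
  i = 5 (α = 1): (1−2)(1−5)(1−7)(1−11) = (−1)·(−4)·(−6)·(−10) = 240 ≡ 6, so v_5 = 6^{−1} = 11 (mod 13).
  v = [5, 1, 2, 7, 11].
Step 2: syndromes of r = [4, 2, 5, 12, 9] (all sums mod 13).
  S_0 = Σ v_i r_i = 5·4 + 1·2 + 2·5 + 7·12 + 11·9 = 215 ≡ 7.
  S_1 = Σ v_i α_i r_i = 5·2·4 + 1·5·2 + 2·7·5 + 7·11·12 + 11·1·9 = 1143 ≡ 12.
  α_i^2 mod 13 = [4, 12, 10, 4, 1].
  S_2 = Σ v_i α_i^2 r_i = 5·4·4 + 1·12·2 + 2·10·5 + 7·4·12 + 11·1·9 = 639 ≡ 2.
  S = (7, 12, 2) ≠ 0, so r is not a codeword (an error is present).
Step 3: locate the error. For a single error e at position i, S_ℓ = v_i·e·α_i^ℓ, so α_err = S_1/S_0.
  S_0^{−1} = 7^{−1} = 2 (mod 13), so α_err = 12·2 = 24 ≡ 11 = α_4. Error position i = 4.
  Consistency check: S_2/S_1 = 2·12 = 24 ≡ 11 = α_err ✓ (single-error assumption holds).
Step 4: error magnitude e = S_0/v_4 = S_0·∏_{j≠4}(α_4 − α_j) = 7·2 = 14 ≡ 1 (mod 13).
Step 5: correct position 4: c_4 = r_4 − e = 12 − 1 ≡ 11 (mod 13). Hence c = [4, 2, 5, 11, 9].
  Check: interpolating c through the α_i gives m(x) = 1 + 8·x (degree < 2) with m(α_i) = c_i for every i, so c is indeed a codeword.


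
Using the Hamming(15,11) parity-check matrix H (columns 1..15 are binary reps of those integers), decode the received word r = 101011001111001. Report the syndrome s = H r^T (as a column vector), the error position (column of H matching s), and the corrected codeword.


s = (1, 0, 1, 0)^T, error position = 10, corrected codeword c = 101011001011001

Compute s = H r^T mod 2 one row at a time:
  s_1 = 0 + 1 + 1 + 1 + 1 + 0 + 0 + 1 = 5 ≡ 1 (mod 2).
  s_2 = 0 + 1 + 1 + 0 + 1 + 0 + 0 + 1 = 4 ≡ 0 (mod 2).
  s_3 = 0 + 1 + 1 + 0 + 1 + 1 + 0 + 1 = 5 ≡ 1 (mod 2).
  s_4 = 1 + 1 + 1 + 0 + 1 + 1 + 0 + 1 = 6 ≡ 0 (mod 2).
s = (1, 0, 1, 0)^T — this equals column 10 of H (binary 1010), so error is at position 10.
Correct: flip bit 10 of r = 101011001111001 to get c = 101011001011001.


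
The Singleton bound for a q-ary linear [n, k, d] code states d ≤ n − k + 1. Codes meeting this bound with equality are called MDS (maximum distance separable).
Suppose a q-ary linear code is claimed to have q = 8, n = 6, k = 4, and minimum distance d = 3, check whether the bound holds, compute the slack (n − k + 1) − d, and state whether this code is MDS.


Singleton RHS = n − k + 1 = 3, slack = 0, bound satisfied, MDS.

Singleton bound: d ≤ n − k + 1.
Here n = 6, k = 4, so n − k + 1 = 3.
Given d = 3, check d ≤ 3: YES.
Slack = (n − k + 1) − d = 0.
The code is MDS (slack = 0).
Description: the claimed parameters are [6, 4, 3]_8; such a code would be MDS (meets Singleton bound).


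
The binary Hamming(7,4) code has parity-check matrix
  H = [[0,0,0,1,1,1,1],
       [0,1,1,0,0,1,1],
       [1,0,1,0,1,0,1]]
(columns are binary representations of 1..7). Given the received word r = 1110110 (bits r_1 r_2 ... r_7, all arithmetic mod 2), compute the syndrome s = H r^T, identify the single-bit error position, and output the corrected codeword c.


s = (0, 1, 1)^T, error position = 3, corrected codeword c = 1100110

Compute s = H r^T mod 2 one row at a time:
  s_1 = 0 + 1 + 1 + 0 = 2 ≡ 0 (mod 2).
  s_2 = 1 + 1 + 1 + 0 = 3 ≡ 1 (mod 2).
  s_3 = 1 + 1 + 1 + 0 = 3 ≡ 1 (mod 2).
s = (0, 1, 1)^T — this equals column 3 of H (binary 011), so error is at position 3.
Correct: flip bit 3 of r = 1110110 to get c = 1100110.


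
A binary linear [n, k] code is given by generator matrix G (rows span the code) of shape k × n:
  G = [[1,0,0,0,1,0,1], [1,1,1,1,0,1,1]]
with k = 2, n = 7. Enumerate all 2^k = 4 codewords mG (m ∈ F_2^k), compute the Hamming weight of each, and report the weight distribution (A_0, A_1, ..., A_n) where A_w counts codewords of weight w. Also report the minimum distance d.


Weight distribution: A_0 = 1, A_3 = 1, A_5 = 1, A_6 = 1. Minimum distance d = 3.

Enumerate all 2^2 = 4 messages m ∈ F_2^2.
For each, compute codeword c = mG in F_2^7, then tally its weight.
  m = 00 → c = 0000000, weight = 0.
  m = 10 → c = 1000101, weight = 3.
  m = 01 → c = 1111011, weight = 6.
  m = 11 → c = 0111110, weight = 5.
Tally weights:
  weight 0: 1 codewords.
  weight 3: 1 codewords.
  weight 5: 1 codewords.
  weight 6: 1 codewords.
Minimum distance d = smallest w > 0 with A_w > 0 = 3.
Sanity: Σ A_w = 4 = 2^2 = 4 ✓.


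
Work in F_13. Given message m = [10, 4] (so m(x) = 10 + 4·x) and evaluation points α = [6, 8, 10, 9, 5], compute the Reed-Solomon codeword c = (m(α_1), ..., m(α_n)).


c = [8, 3, 11, 7, 4]

Message polynomial: m(x) = 10 + 4·x (mod 13).
For each evaluation point α_i, compute m(α_i) mod 13:
  α_1 = 6: Horner steps 4 → 8, so m(6) = 8.
  α_2 = 8: Horner steps 4 → 3, so m(8) = 3.
  α_3 = 10: Horner steps 4 → 11, so m(10) = 11.
  α_4 = 9: Horner steps 4 → 7, so m(9) = 7.
  α_5 = 5: Horner steps 4 → 4, so m(5) = 4.
Codeword c = [8, 3, 11, 7, 4] ∈ F_13^5.


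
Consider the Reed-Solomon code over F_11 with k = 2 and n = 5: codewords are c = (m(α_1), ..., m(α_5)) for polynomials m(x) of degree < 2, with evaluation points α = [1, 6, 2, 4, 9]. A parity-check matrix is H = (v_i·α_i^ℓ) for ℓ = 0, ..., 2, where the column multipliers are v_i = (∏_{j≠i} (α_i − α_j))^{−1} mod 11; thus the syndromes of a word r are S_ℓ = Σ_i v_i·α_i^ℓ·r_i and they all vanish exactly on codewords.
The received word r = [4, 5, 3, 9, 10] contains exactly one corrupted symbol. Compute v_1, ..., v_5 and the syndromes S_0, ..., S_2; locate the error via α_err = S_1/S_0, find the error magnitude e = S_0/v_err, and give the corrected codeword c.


S = (10, 9, 7), error at position 3, error magnitude e = 1, c = [4, 5, 2, 9, 10].

Step 1: column multipliers v_i = (∏_{j≠i}(α_i − α_j))^{−1} mod 11.
  i = 1 (α = 1): (1−6)(1−2)(1−4)(1−9) = (−5)·(−1)·(−3)·(−8) = 120 ≡ 10, so v_1 = 10^{−1} = 10 (mod 11).
  i = 2 (α = 6): (6−1)(6−2)(6−4)(6−9) = 5·4·2·(−3) = −120 ≡ 1, so v_2 = 1^{−1} = 1 (mod 11).
  i = 3 (α = 2): (2−1)(2−6)(2−4)(2−9) = 1·(−4)·(−2)·(−7) = −56 ≡ 10, so v_3 = 10^{−1} = 10 (mod 11).
  i = 4 (α = 4): (4−1)(4−6)(4−2)(4−9) = 3·(−2)·2·(−5) = 60 ≡ 5, so v_4 = 5^{−1} = 9 (mod 11).
  i = 5 (α = 9): (9−1)(9−6)(9−2)(9−4) = 8·3·7·5 = 840 ≡ 4, so v_5 = 4^{−1} = 3 (mod 11).
  v = [10, 1, 10, 9, 3].
Step 2: syndromes of r = [4, 5, 3, 9, 10] (all sums mod 11).
  S_0 = Σ v_i r_i = 10·4 + 1·5 + 10·3 + 9·9 + 3·10 = 186 ≡ 10.
  S_1 = Σ v_i α_i r_i = 10·1·4 + 1·6·5 + 10·2·3 + 9·4·9 + 3·9·10 = 724 ≡ 9.
  α_i^2 mod 11 = [1, 3, 4, 5, 4].
  S_2 = Σ v_i α_i^2 r_i = 10·1·4 + 1·3·5 + 10·4·3 + 9·5·9 + 3·4·10 = 700 ≡ 7.
  S = (10, 9, 7) ≠ 0, so r is not a codeword (an error is present).
Step 3: locate the error. For a single error e at position i, S_ℓ = v_i·e·α_i^ℓ, so α_err = S_1/S_0.
  S_0^{−1} = 10^{−1} = 10 (mod 11), so α_err = 9·10 = 90 ≡ 2 = α_3. Error position i = 3.
  Consistency check: S_2/S_1 = 7·5 = 35 ≡ 2 = α_err ✓ (single-error assumption holds).
Step 4: error magnitude e = S_0/v_3 = S_0·∏_{j≠3}(α_3 − α_j) = 10·10 = 100 ≡ 1 (mod 11).
Step 5: correct position 3: c_3 = r_3 − e = 3 − 1 ≡ 2 (mod 11). Hence c = [4, 5, 2, 9, 10].
  Check: interpolating c through the α_i gives m(x) = 6 + 9·x (degree < 2) with m(α_i) = c_i for every i, so c is indeed a codeword.


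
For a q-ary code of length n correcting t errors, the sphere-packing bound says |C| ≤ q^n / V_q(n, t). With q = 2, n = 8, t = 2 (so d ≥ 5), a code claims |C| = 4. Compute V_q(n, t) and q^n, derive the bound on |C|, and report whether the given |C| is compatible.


V_q(n, t) = 37, q^n = 256, Hamming bound = 6, |C| = 4 ≤ bound (satisfied).

Step 1: Compute V_q(n, t) = Σ_{j=0}^2 C(n, j) (q−1)^j.
  j = 0: C(8,0)·(1)^0 = 1·1 = 1.
  j = 1: C(8,1)·(1)^1 = 8·1 = 8.
  j = 2: C(8,2)·(1)^2 = 28·1 = 28.
  V_q(n, t) = 1 + 8 + 28 = 37.
Step 2: q^n = 2^8 = 256.
Step 3: Hamming bound ⌊q^n / V_q(n,t)⌋ = ⌊256/37⌋ = 6.
Step 4: Compare |C| = 4 to 6: satisfied.
The claimed |C| lies below the Hamming bound.


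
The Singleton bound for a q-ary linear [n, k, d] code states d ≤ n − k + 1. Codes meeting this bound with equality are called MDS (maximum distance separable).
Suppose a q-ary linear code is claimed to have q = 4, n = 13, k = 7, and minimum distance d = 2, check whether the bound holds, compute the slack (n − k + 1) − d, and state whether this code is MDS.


Singleton RHS = n − k + 1 = 7, slack = 5, bound satisfied, not MDS.

Singleton bound: d ≤ n − k + 1.
Here n = 13, k = 7, so n − k + 1 = 7.
Given d = 2, check d ≤ 7: YES.
Slack = (n − k + 1) − d = 5.
The code is NOT MDS (slack = 5 > 0).
Description: the claimed parameters are [13, 7, 2]_4; such a code would be non-MDS.


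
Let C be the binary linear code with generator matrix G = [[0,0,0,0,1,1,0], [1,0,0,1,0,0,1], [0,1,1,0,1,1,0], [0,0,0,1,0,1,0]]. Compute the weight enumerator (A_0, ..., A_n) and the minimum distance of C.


Weight distribution: A_0 = 1, A_2 = 4, A_3 = 3, A_4 = 3, A_5 = 4, A_7 = 1. Minimum distance d = 2.

Enumerate all 2^4 = 16 messages m ∈ F_2^4.
For each, compute codeword c = mG in F_2^7, then tally its weight.
  m = 0000 → c = 0000000, weight = 0.
  m = 1000 → c = 0000110, weight = 2.
  m = 0100 → c = 1001001, weight = 3.
  m = 1100 → c = 1001111, weight = 5.
  m = 0010 → c = 0110110, weight = 4.
  m = 1010 → c = 0110000, weight = 2.
  m = 0110 → c = 1111111, weight = 7.
  m = 1110 → c = 1111001, weight = 5.
  m = 0001 → c = 0001010, weight = 2.
  m = 1001 → c = 0001100, weight = 2.
  m = 0101 → c = 1000011, weight = 3.
  m = 1101 → c = 1000101, weight = 3.
  m = 0011 → c = 0111100, weight = 4.
  m = 1011 → c = 0111010, weight = 4.
  m = 0111 → c = 1110101, weight = 5.
  m = 1111 → c = 1110011, weight = 5.
Tally weights:
  weight 0: 1 codewords.
  weight 2: 4 codewords.
  weight 3: 3 codewords.
  weight 4: 3 codewords.
  weight 5: 4 codewords.
  weight 7: 1 codewords.
Minimum distance d = smallest w > 0 with A_w > 0 = 2.
Sanity: Σ A_w = 16 = 2^4 = 16 ✓.


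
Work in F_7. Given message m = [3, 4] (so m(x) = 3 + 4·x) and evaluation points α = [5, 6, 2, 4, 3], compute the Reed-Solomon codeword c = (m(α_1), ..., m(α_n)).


c = [2, 6, 4, 5, 1]

Message polynomial: m(x) = 3 + 4·x (mod 7).
For each evaluation point α_i, compute m(α_i) mod 7:
  α_1 = 5: Horner steps 4 → 2, so m(5) = 2.
  α_2 = 6: Horner steps 4 → 6, so m(6) = 6.
  α_3 = 2: Horner steps 4 → 4, so m(2) = 4.
  α_4 = 4: Horner steps 4 → 5, so m(4) = 5.
  α_5 = 3: Horner steps 4 → 1, so m(3) = 1.
Codeword c = [2, 6, 4, 5, 1] ∈ F_7^5.


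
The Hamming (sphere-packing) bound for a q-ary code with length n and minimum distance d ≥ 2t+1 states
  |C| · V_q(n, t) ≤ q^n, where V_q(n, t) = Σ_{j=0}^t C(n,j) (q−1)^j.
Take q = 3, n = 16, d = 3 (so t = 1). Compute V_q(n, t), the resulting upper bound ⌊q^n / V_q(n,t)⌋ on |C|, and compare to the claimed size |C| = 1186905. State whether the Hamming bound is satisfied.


V_q(n, t) = 33, q^n = 43046721, Hamming bound = 1304446, |C| = 1186905 ≤ bound (satisfied).

Step 1: Compute V_q(n, t) = Σ_{j=0}^1 C(n, j) (q−1)^j.
  j = 0: C(16,0)·(2)^0 = 1·1 = 1.
  j = 1: C(16,1)·(2)^1 = 16·2 = 32.
  V_q(n, t) = 1 + 32 = 33.
Step 2: q^n = 3^16 = 43046721.
Step 3: Hamming bound ⌊q^n / V_q(n,t)⌋ = ⌊43046721/33⌋ = 1304446.
Step 4: Compare |C| = 1186905 to 1304446: satisfied.
The claimed |C| lies below the Hamming bound.


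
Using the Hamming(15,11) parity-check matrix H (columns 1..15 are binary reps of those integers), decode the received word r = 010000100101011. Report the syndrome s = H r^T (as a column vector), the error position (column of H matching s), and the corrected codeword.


s = (0, 0, 1, 0)^T, error position = 2, corrected codeword c = 000000100101011

Compute s = H r^T mod 2 one row at a time:
  s_1 = 0 + 0 + 1 + 0 + 1 + 0 + 1 + 1 = 4 ≡ 0 (mod 2).
  s_2 = 0 + 0 + 0 + 1 + 1 + 0 + 1 + 1 = 4 ≡ 0 (mod 2).
  s_3 = 1 + 0 + 0 + 1 + 1 + 0 + 1 + 1 = 5 ≡ 1 (mod 2).
  s_4 = 0 + 0 + 0 + 1 + 0 + 0 + 0 + 1 = 2 ≡ 0 (mod 2).
s = (0, 0, 1, 0)^T — this equals column 2 of H (binary 0010), so error is at position 2.
Correct: flip bit 2 of r = 010000100101011 to get c = 000000100101011.


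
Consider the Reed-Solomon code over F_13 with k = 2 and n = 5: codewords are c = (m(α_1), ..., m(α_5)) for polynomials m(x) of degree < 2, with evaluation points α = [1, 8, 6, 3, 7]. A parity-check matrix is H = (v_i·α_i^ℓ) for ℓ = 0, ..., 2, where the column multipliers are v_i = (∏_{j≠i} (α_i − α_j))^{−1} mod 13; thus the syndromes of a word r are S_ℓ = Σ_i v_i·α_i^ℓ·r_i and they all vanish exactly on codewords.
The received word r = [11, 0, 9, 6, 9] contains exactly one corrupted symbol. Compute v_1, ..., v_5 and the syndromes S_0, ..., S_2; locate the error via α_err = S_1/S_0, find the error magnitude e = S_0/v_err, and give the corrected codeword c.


S = (1, 6, 10), error at position 3, error magnitude e = 4, c = [11, 0, 5, 6, 9].

Step 1: column multipliers v_i = (∏_{j≠i}(α_i − α_j))^{−1} mod 13.
  i = 1 (α = 1): (1−8)(1−6)(1−3)(1−7) = (−7)·(−5)·(−2)·(−6) = 420 ≡ 4, so v_1 = 4^{−1} = 10 (mod 13).
  i = 2 (α = 8): (8−1)(8−6)(8−3)(8−7) = 7·2·5·1 = 70 ≡ 5, so v_2 = 5^{−1} = 8 (mod 13).
  i = 3 (α = 6): (6−1)(6−8)(6−3)(6−7) = 5·(−2)·3·(−1) = 30 ≡ 4, so v_3 = 4^{−1} = 10 (mod 13).
  i = 4 (α = 3): (3−1)(3−8)(3−6)(3−7) = 2·(−5)·(−3)·(−4) = −120 ≡ 10, so v_4 = 10^{−1} = 4 (mod 13).
  i = 5 (α = 7): (7−1)(7−8)(7−6)(7−3) = 6·(−1)·1·4 = −24 ≡ 2, so v_5 = 2^{−1} = 7 (mod 13).
  v = [10, 8, 10, 4, 7].
Step 2: syndromes of r = [11, 0, 9, 6, 9] (all sums mod 13).
  S_0 = Σ v_i r_i = 10·11 + 8·0 + 10·9 + 4·6 + 7·9 = 287 ≡ 1.
  S_1 = Σ v_i α_i r_i = 10·1·11 + 8·8·0 + 10·6·9 + 4·3·6 + 7·7·9 = 1163 ≡ 6.
  α_i^2 mod 13 = [1, 12, 10, 9, 10].
  S_2 = Σ v_i α_i^2 r_i = 10·1·11 + 8·12·0 + 10·10·9 + 4·9·6 + 7·10·9 = 1856 ≡ 10.
  S = (1, 6, 10) ≠ 0, so r is not a codeword (an error is present).
Step 3: locate the error. For a single error e at position i, S_ℓ = v_i·e·α_i^ℓ, so α_err = S_1/S_0.
  S_0^{−1} = 1^{−1} = 1 (mod 13), so α_err = 6·1 = 6 ≡ 6 = α_3. Error position i = 3.
  Consistency check: S_2/S_1 = 10·11 = 110 ≡ 6 = α_err ✓ (single-error assumption holds).
Step 4: error magnitude e = S_0/v_3 = S_0·∏_{j≠3}(α_3 − α_j) = 1·4 = 4 ≡ 4 (mod 13).
Step 5: correct position 3: c_3 = r_3 − e = 9 − 4 ≡ 5 (mod 13). Hence c = [11, 0, 5, 6, 9].
  Check: interpolating c through the α_i gives m(x) = 7 + 4·x (degree < 2) with m(α_i) = c_i for every i, so c is indeed a codeword.


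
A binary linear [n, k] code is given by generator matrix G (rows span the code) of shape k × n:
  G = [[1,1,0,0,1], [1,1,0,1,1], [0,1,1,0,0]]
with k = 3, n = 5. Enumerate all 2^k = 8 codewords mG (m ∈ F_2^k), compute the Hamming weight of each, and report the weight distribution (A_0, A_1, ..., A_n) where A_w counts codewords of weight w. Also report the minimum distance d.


Weight distribution: A_0 = 1, A_1 = 1, A_2 = 1, A_3 = 3, A_4 = 2. Minimum distance d = 1.

Enumerate all 2^3 = 8 messages m ∈ F_2^3.
For each, compute codeword c = mG in F_2^5, then tally its weight.
  m = 000 → c = 00000, weight = 0.
  m = 100 → c = 11001, weight = 3.
  m = 010 → c = 11011, weight = 4.
  m = 110 → c = 00010, weight = 1.
  m = 001 → c = 01100, weight = 2.
  m = 101 → c = 10101, weight = 3.
  m = 011 → c = 10111, weight = 4.
  m = 111 → c = 01110, weight = 3.
Tally weights:
  weight 0: 1 codewords.
  weight 1: 1 codewords.
  weight 2: 1 codewords.
  weight 3: 3 codewords.
  weight 4: 2 codewords.
Minimum distance d = smallest w > 0 with A_w > 0 = 1.
Sanity: Σ A_w = 8 = 2^3 = 8 ✓.


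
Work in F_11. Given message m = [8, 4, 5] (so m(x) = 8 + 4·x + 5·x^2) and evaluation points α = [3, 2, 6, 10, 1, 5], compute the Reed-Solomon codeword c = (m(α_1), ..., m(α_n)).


c = [10, 3, 3, 9, 6, 10]

Message polynomial: m(x) = 8 + 4·x + 5·x^2 (mod 11).
For each evaluation point α_i, compute m(α_i) mod 11:
  α_1 = 3: Horner steps 5 → 8 → 10, so m(3) = 10.
  α_2 = 2: Horner steps 5 → 3 → 3, so m(2) = 3.
  α_3 = 6: Horner steps 5 → 1 → 3, so m(6) = 3.
  α_4 = 10: Horner steps 5 → 10 → 9, so m(10) = 9.
  α_5 = 1: Horner steps 5 → 9 → 6, so m(1) = 6.
  α_6 = 5: Horner steps 5 → 7 → 10, so m(5) = 10.
Codeword c = [10, 3, 3, 9, 6, 10] ∈ F_11^6.


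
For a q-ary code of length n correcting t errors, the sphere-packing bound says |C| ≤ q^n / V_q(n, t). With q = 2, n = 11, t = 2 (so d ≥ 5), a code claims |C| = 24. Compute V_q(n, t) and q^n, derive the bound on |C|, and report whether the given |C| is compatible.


V_q(n, t) = 67, q^n = 2048, Hamming bound = 30, |C| = 24 ≤ bound (satisfied).

Step 1: Compute V_q(n, t) = Σ_{j=0}^2 C(n, j) (q−1)^j.
  j = 0: C(11,0)·(1)^0 = 1·1 = 1.
  j = 1: C(11,1)·(1)^1 = 11·1 = 11.
  j = 2: C(11,2)·(1)^2 = 55·1 = 55.
  V_q(n, t) = 1 + 11 + 55 = 67.
Step 2: q^n = 2^11 = 2048.
Step 3: Hamming bound ⌊q^n / V_q(n,t)⌋ = ⌊2048/67⌋ = 30.
Step 4: Compare |C| = 24 to 30: satisfied.
The claimed |C| lies below the Hamming bound.


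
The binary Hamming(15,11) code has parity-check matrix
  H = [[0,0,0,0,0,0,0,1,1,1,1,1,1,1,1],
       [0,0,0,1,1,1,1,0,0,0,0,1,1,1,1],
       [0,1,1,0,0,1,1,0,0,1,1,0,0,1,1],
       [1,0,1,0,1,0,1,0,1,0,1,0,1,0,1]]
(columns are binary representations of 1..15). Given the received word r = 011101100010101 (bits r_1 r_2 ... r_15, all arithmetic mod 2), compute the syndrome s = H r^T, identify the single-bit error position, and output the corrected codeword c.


s = (1, 1, 0, 1)^T, error position = 13, corrected codeword c = 011101100010001

Compute s = H r^T mod 2 one row at a time:
  s_1 = 0 + 0 + 0 + 1 + 0 + 1 + 0 + 1 = 3 ≡ 1 (mod 2).
  s_2 = 1 + 0 + 1 + 1 + 0 + 1 + 0 + 1 = 5 ≡ 1 (mod 2).
  s_3 = 1 + 1 + 1 + 1 + 0 + 1 + 0 + 1 = 6 ≡ 0 (mod 2).
  s_4 = 0 + 1 + 0 + 1 + 0 + 1 + 1 + 1 = 5 ≡ 1 (mod 2).
s = (1, 1, 0, 1)^T — this equals column 13 of H (binary 1101), so error is at position 13.
Correct: flip bit 13 of r = 011101100010101 to get c = 011101100010001.


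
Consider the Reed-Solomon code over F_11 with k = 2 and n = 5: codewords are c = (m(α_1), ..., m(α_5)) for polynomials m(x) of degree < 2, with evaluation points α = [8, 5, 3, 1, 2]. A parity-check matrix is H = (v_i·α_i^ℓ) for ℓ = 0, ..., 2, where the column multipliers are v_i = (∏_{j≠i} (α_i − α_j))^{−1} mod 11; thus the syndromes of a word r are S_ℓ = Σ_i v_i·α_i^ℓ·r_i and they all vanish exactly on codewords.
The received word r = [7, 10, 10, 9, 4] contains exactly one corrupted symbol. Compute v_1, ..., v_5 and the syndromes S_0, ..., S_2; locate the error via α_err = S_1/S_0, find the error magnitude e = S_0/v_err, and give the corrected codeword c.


S = (2, 10, 6), error at position 2, error magnitude e = 10, c = [7, 0, 10, 9, 4].

Step 1: column multipliers v_i = (∏_{j≠i}(α_i − α_j))^{−1} mod 11.
  i = 1 (α = 8): (8−5)(8−3)(8−1)(8−2) = 3·5·7·6 = 630 ≡ 3, so v_1 = 3^{−1} = 4 (mod 11).
  i = 2 (α = 5): (5−8)(5−3)(5−1)(5−2) = (−3)·2·4·3 = −72 ≡ 5, so v_2 = 5^{−1} = 9 (mod 11).
  i = 3 (α = 3): (3−8)(3−5)(3−1)(3−2) = (−5)·(−2)·2·1 = 20 ≡ 9, so v_3 = 9^{−1} = 5 (mod 11).
  i = 4 (α = 1): (1−8)(1−5)(1−3)(1−2) = (−7)·(−4)·(−2)·(−1) = 56 ≡ 1, so v_4 = 1^{−1} = 1 (mod 11).
  i = 5 (α = 2): (2−8)(2−5)(2−3)(2−1) = (−6)·(−3)·(−1)·1 = −18 ≡ 4, so v_5 = 4^{−1} = 3 (mod 11).
  v = [4, 9, 5, 1, 3].
Step 2: syndromes of r = [7, 10, 10, 9, 4] (all sums mod 11).
  S_0 = Σ v_i r_i = 4·7 + 9·10 + 5·10 + 1·9 + 3·4 = 189 ≡ 2.
  S_1 = Σ v_i α_i r_i = 4·8·7 + 9·5·10 + 5·3·10 + 1·1·9 + 3·2·4 = 857 ≡ 10.
  α_i^2 mod 11 = [9, 3, 9, 1, 4].
  S_2 = Σ v_i α_i^2 r_i = 4·9·7 + 9·3·10 + 5·9·10 + 1·1·9 + 3·4·4 = 1029 ≡ 6.
  S = (2, 10, 6) ≠ 0, so r is not a codeword (an error is present).
Step 3: locate the error. For a single error e at position i, S_ℓ = v_i·e·α_i^ℓ, so α_err = S_1/S_0.
  S_0^{−1} = 2^{−1} = 6 (mod 11), so α_err = 10·6 = 60 ≡ 5 = α_2. Error position i = 2.
  Consistency check: S_2/S_1 = 6·10 = 60 ≡ 5 = α_err ✓ (single-error assumption holds).
Step 4: error magnitude e = S_0/v_2 = S_0·∏_{j≠2}(α_2 − α_j) = 2·5 = 10 ≡ 10 (mod 11).
Step 5: correct position 2: c_2 = r_2 − e = 10 − 10 ≡ 0 (mod 11). Hence c = [7, 0, 10, 9, 4].
  Check: interpolating c through the α_i gives m(x) = 3 + 6·x (degree < 2) with m(α_i) = c_i for every i, so c is indeed a codeword.
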